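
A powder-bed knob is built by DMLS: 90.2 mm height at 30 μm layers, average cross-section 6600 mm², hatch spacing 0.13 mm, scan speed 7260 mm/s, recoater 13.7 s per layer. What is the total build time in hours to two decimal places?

17.28 hours

Layer count = ceil(90.2 / 0.03) = 3007.
Hatch length per layer: 6600 / 0.13 → 50769.2 mm.
Per-layer scan time = 50769.2 / 7260, so 6.993 s.
Per-layer time = 6.993 + 13.7, so 20.693 s.
Build time = 3007 × 20.693 = 62223.851 s = 17.28 hours.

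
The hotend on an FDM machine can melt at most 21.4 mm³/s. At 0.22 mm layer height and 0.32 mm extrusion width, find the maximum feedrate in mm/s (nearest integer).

304 mm/s

Extrusion cross-section = 0.22 × 0.32 = 0.0704 mm².
Max speed = 21.4 / 0.0704 = 303.98 ≈ 304 mm/s.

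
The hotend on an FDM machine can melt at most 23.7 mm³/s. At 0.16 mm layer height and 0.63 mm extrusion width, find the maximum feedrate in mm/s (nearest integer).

Extrusion cross-section: 0.16 × 0.63 → 0.1008 mm².
v_max = Q/A = 23.7/0.1008 = 235.12 mm/s → 235 mm/s.

235 mm/s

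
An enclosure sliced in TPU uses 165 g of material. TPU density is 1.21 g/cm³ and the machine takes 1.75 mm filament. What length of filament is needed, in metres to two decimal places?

56.69 m

Volume = 165 g / 1.21 g·cm⁻³ = 136.3636 cm³ = 136363.6 mm³.
Cross-section of 1.75 mm filament: π·(1.75/2)² = 2.4053 mm².
Length = 136363.6 / 2.4053 = 56692.97 mm = 56.69 m.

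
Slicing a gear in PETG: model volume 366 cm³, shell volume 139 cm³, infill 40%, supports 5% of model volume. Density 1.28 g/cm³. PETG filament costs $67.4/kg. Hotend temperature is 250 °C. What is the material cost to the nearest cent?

Volume inside the shell = 366 − 139 = 227 cm³.
Deposited infill = 0.40 × 227, so 90.8 cm³.
Support = 0.05 × 366, so 18.3 cm³.
Total extruded = 139 + 90.8 + 18.3, so 248.1 cm³.
Mass: 248.1 × 1.28 → 317.568 g.
At $67.4/kg: 317.568/1000 × 67.4 = $21.40.

$21.40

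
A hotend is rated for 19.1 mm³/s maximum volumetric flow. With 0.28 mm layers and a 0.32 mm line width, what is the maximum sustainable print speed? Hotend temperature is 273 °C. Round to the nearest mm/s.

213 mm/s

A = 0.28 × 0.32, so 0.0896 mm².
v_max = Q/A = 19.1/0.0896 = 213.17 mm/s → 213 mm/s.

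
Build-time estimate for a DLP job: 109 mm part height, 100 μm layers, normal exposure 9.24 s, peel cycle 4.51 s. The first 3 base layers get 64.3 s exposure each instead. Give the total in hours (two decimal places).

4.21 hours

Layer count = ceil(109 / 0.1) = 1090.
Burn-in layers: 3 × (64.3 + 4.51) → 206.43 s.
Normal layers: 1087 × (9.24 + 4.51) → 14946.25 s.
Total = 206.43 + 14946.25 = 15152.68 s = 4.21 hours.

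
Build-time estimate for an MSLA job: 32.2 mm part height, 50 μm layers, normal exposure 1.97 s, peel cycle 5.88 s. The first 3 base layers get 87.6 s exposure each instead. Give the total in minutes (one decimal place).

88.5 minutes

Layer count = ceil(32.2 / 0.05) = 644.
Burn-in layers: 3 × (87.6 + 5.88) → 280.44 s.
Remaining layers = 641 × (1.97 + 5.88) = 5031.85 s.
Sum: 280.44 + 5031.85 = 5312.29 s → 88.5 minutes.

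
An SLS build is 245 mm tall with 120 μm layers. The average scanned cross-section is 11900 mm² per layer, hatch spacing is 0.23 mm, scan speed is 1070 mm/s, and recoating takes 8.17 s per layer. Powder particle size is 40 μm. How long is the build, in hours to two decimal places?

Number of layers: 245 / 0.12 → 2042 (rounded up).
Per-layer scan distance: 11900 / 0.23 → 51739.1 mm.
Laser time per layer = 51739.1 / 1070, so 48.3543 s.
Layer cycle = 48.3543 + 8.17 = 56.5243 s.
Build time = 2042 × 56.5243 = 115422.6206 s = 32.06 hours.

32.06 hours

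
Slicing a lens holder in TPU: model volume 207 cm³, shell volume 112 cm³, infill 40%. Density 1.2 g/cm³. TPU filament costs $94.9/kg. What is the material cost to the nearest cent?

Interior volume = 207 − 112 = 95 cm³.
Deposited infill = 0.40 × 95 = 38 cm³.
Total printed volume = 112 + 38 = 150 cm³.
Mass: 150 × 1.2 → 180 g.
At $94.9/kg: 180/1000 × 94.9 = $17.08.

$17.08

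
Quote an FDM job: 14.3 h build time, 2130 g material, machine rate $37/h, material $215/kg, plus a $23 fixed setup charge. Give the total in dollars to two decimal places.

$1010.05

Machine cost: 37 × 14.3 → $529.10.
Material charge = 215 × 2130/1000, so $457.95.
Total = 529.10 + 457.95 + 23 = $1010.05.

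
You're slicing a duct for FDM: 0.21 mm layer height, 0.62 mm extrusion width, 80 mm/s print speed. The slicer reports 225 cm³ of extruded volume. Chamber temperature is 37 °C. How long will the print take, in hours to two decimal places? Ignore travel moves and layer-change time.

6.00 hours

Bead cross-section = 0.21 × 0.62 = 0.1302 mm².
Toolpath length = 225 cm³ / 0.1302 mm² = 225000 / 0.1302 = 1728110.6 mm.
Print-move time = 1728110.6 / 80, so 21601.4 s.
Converting: 21601.4 s = 6.00 hours.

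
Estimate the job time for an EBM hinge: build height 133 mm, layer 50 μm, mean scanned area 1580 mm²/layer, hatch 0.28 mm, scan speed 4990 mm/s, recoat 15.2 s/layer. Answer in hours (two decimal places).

Number of layers: 133 / 0.05 → 2660 (rounded up).
Per-layer scan distance = 1580 / 0.28, so 5642.9 mm.
Scan time per layer: 5642.9 / 4990 → 1.1308 s.
Time per layer: 1.1308 + 15.2 → 16.3308 s.
Total: 2660 × 16.3308 s = 43439.928 s → 12.07 hours.

12.07 hours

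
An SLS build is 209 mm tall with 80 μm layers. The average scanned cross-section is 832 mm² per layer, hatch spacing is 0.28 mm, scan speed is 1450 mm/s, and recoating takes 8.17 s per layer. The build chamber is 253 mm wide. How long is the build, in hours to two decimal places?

Number of layers: 209 / 0.08 → 2613 (rounded up).
Hatch length per layer = 832 / 0.28 = 2971.4 mm.
Per-layer scan time = 2971.4 / 1450 = 2.0492 s.
Per-layer time = 2.0492 + 8.17, so 10.2192 s.
2613 layers × 10.2192 s/layer = 26702.7696 s, i.e. 7.42 hours.

7.42 hours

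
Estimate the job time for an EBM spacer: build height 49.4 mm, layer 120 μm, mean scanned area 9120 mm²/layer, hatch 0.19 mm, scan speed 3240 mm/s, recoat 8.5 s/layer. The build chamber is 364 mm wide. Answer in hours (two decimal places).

Layer count = ceil(49.4 / 0.12) = 412.
Scan path per layer = 9120 / 0.19 = 48000 mm.
Beam time per layer = 48000 / 3240, so 14.8148 s.
Layer cycle = 14.8148 + 8.5 = 23.3148 s.
412 layers × 23.3148 s/layer = 9605.6976 s, i.e. 2.67 hours.

2.67 hours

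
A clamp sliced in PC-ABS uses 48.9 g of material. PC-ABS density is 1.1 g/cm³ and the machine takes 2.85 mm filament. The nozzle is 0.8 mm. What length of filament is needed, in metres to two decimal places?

6.97 m

Volume = 48.9 g / 1.1 g·cm⁻³ = 44.4545 cm³ = 44454.5 mm³.
Filament cross-section = π × (2.85/2)² = 6.3794 mm².
Length = 44454.5 / 6.3794 = 6968.45 mm = 6.97 m.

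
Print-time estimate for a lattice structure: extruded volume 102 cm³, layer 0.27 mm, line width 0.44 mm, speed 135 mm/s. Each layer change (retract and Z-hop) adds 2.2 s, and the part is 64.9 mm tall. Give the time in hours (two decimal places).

Extrusion cross-section: 0.27 × 0.44 → 0.1188 mm².
Toolpath length = 102 cm³ / 0.1188 mm² = 102000 / 0.1188 = 858585.9 mm.
Extrusion time = 858585.9 / 135 = 6359.9 s.
Number of layers: 64.9 / 0.27 → 241 (rounded up).
Non-print overhead: 241 × 2.2 → 530.2 s.
Altogether 6359.9 + 530.2 = 6890.1 s, i.e. 1.91 hours.

1.91 hours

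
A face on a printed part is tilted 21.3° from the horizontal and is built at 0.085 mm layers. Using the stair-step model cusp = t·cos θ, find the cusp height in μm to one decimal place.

h_c = t·cos θ = 0.085 × 0.9317 = 0.079195 mm (79.2 μm).

79.2 μm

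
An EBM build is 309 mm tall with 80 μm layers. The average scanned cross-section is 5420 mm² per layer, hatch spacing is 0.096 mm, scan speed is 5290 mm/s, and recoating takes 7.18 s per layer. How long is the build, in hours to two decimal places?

Layers = ⌈309/0.08⌉ = 3863.
Scan path per layer = 5420 / 0.096 = 56458.3 mm.
Per-layer scan time = 56458.3 / 5290, so 10.6726 s.
Time per layer = 10.6726 + 7.18, so 17.8526 s.
Total: 3863 × 17.8526 s = 68964.5938 s → 19.16 hours.

19.16 hours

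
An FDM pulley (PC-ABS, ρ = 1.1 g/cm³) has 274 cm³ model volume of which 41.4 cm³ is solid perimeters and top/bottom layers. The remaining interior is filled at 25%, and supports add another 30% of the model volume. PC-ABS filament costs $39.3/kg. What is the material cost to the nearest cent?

Volume inside the shell = 274 − 41.4 = 232.6 cm³.
Deposited infill = 0.25 × 232.6, so 58.15 cm³.
Support = 0.30 × 274, so 82.2 cm³.
Total printed volume = 41.4 + 58.15 + 82.2 = 181.75 cm³.
Mass = 181.75 × 1.1 = 199.925 g.
Cost = 199.925 g / 1000 × $39.3/kg = $7.86.

$7.86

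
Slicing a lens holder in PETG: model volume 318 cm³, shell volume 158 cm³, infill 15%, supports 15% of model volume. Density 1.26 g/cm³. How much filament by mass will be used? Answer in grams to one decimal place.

289.4 g

Interior volume = 318 − 158 = 160 cm³.
Deposited infill = 0.15 × 160 = 24 cm³.
Support: 0.15 × 318 → 47.7 cm³.
Deposited volume = 158 + 24 + 47.7, so 229.7 cm³.
Mass = 229.7 × 1.26, so 289.422 g.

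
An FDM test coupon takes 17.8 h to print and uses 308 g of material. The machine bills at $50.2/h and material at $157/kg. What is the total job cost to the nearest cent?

Machine-time cost: 50.2 × 17.8 → $893.56.
Material cost: 157 × 308/1000 → $48.356.
Total = 893.56 + 48.356 = 941.916 ≈ $941.92.

$941.92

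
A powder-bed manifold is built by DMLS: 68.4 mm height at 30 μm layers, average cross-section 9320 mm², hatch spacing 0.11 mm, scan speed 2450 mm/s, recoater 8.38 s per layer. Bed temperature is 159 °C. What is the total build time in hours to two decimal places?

27.21 hours

Layer count = ceil(68.4 / 0.03) = 2280.
Scan path per layer = 9320 / 0.11 = 84727.3 mm.
Laser time per layer: 84727.3 / 2450 → 34.5826 s.
Layer cycle = 34.5826 + 8.38, so 42.9626 s.
2280 layers × 42.9626 s/layer = 97954.728 s, i.e. 27.21 hours.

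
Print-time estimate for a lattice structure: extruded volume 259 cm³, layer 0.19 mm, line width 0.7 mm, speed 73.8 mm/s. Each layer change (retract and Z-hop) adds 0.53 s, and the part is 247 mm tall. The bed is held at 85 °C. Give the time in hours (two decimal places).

7.52 hours

Line area = 0.19 × 0.7, so 0.133 mm².
Toolpath length = 259 cm³ / 0.133 mm² = 259000 / 0.133 = 1947368.4 mm.
Time extruding = 1947368.4 / 73.8, so 26387.1 s.
Number of layers: 247 / 0.19 → 1300 (rounded up).
Non-print overhead: 1300 × 0.53 → 689 s.
Total = 26387.1 + 689 = 27076.1 s = 7.52 hours.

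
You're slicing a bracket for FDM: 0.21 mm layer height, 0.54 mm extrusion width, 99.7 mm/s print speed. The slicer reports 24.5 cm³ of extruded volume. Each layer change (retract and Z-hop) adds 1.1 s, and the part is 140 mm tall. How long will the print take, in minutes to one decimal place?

Line area = 0.21 × 0.54 = 0.1134 mm².
Path length: 24500 mm³ / 0.1134 mm² → 216049.4 mm.
Time extruding: 216049.4 / 99.7 → 2167 s.
Layers = ⌈140/0.21⌉ = 667.
Z-hop total = 667 × 1.1, so 733.7 s.
Total = 2167 + 733.7 = 2900.7 s = 48.3 minutes.

48.3 minutes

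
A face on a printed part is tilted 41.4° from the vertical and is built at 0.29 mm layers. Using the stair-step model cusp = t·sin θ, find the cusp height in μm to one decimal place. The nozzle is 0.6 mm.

h_c = t·sin θ = 0.29 × 0.6613 = 0.191777 mm (191.8 μm).

191.8 μm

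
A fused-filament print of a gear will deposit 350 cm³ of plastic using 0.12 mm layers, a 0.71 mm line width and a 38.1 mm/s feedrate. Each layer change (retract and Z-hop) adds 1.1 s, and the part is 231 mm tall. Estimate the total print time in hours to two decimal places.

30.54 hours

Bead cross-section = 0.12 × 0.71 = 0.0852 mm².
Total extruded path = 350000/0.0852 = 4107981.2 mm.
Time extruding = 4107981.2 / 38.1, so 107821 s.
Layers = ⌈231/0.12⌉ = 1925.
Z-hop total = 1925 × 1.1 = 2117.5 s.
Total = 107821 + 2117.5 = 109938.5 s = 30.54 hours.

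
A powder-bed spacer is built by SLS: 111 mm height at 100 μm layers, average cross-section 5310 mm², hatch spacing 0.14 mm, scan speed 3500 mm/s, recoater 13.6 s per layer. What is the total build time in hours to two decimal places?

7.53 hours

Layer count = ceil(111 / 0.1) = 1110.
Per-layer scan distance = 5310 / 0.14, so 37928.6 mm.
Scan time per layer: 37928.6 / 3500 → 10.8367 s.
Layer cycle = 10.8367 + 13.6 = 24.4367 s.
1110 layers × 24.4367 s/layer = 27124.737 s, i.e. 7.53 hours.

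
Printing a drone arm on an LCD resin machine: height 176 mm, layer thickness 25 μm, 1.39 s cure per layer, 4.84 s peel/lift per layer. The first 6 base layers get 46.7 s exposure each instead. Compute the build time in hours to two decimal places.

Layers = ⌈176/0.025⌉ = 7040.
Base layers: 6 × (46.7 + 4.84) → 309.24 s.
Remaining layers = 7034 × (1.39 + 4.84) = 43821.82 s.
Sum: 309.24 + 43821.82 = 44131.06 s → 12.26 hours.

12.26 hours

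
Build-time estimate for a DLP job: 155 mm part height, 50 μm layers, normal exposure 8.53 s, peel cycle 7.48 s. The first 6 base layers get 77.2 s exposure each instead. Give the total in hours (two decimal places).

13.90 hours

Number of layers: 155 / 0.05 → 3100 (rounded up).
Base layers: 6 × (77.2 + 7.48) → 508.08 s.
Regular layers = 3094 × (8.53 + 7.48), so 49534.94 s.
Sum: 508.08 + 49534.94 = 50043.02 s → 13.90 hours.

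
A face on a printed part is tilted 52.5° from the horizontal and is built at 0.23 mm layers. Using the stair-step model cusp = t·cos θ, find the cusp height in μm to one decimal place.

Cusp = layer height × cos(52.5°) = 0.23 × 0.6088 = 0.140024 mm = 140.0 μm.

140.0 μm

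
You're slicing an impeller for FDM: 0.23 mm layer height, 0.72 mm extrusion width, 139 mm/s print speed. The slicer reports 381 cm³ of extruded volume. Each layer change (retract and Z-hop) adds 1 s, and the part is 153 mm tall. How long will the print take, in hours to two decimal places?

Extrusion cross-section = 0.23 × 0.72, so 0.1656 mm².
Toolpath length = 381 cm³ / 0.1656 mm² = 381000 / 0.1656 = 2300724.6 mm.
Print-move time = 2300724.6 / 139, so 16552 s.
Layer count = ceil(153 / 0.23) = 666.
Non-print overhead = 666 × 1 = 666 s.
Altogether 16552 + 666 = 17218 s, i.e. 4.78 hours.

4.78 hours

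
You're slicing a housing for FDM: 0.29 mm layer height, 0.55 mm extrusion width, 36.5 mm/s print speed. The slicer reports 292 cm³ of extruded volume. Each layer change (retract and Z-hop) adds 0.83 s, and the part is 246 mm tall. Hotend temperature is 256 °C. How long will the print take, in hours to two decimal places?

14.13 hours

Extrusion cross-section = 0.29 × 0.55 = 0.1595 mm².
Toolpath length = 292 cm³ / 0.1595 mm² = 292000 / 0.1595 = 1830721 mm.
Extrusion time = 1830721 / 36.5 = 50156.7 s.
Number of layers: 246 / 0.29 → 849 (rounded up).
Z-hop total = 849 × 0.83, so 704.67 s.
Total = 50156.7 + 704.67 = 50861.37 s = 14.13 hours.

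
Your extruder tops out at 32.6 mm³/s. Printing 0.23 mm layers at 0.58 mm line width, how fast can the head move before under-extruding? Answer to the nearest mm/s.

244 mm/s

A = 0.23 × 0.58 = 0.1334 mm².
Max speed = 32.6 / 0.1334 = 244.38 ≈ 244 mm/s.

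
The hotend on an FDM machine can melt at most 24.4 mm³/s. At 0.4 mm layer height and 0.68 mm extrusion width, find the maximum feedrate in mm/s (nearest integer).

A: 0.4 × 0.68 → 0.272 mm².
Max speed = 24.4 / 0.272 = 89.71 ≈ 90 mm/s.

90 mm/s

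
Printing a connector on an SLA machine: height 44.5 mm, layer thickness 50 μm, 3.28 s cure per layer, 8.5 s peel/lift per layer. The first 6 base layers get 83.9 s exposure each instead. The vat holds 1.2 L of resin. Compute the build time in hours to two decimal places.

Layer count = ceil(44.5 / 0.05) = 890.
Base layers = 6 × (83.9 + 8.5), so 554.4 s.
Remaining layers = 884 × (3.28 + 8.5), so 10413.52 s.
Sum: 554.4 + 10413.52 = 10967.92 s → 3.05 hours.

3.05 hours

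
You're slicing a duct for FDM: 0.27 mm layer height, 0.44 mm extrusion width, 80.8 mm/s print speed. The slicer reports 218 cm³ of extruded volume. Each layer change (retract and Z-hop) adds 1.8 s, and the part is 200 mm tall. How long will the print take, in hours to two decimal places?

6.68 hours

Line area = 0.27 × 0.44, so 0.1188 mm².
Toolpath length = 218 cm³ / 0.1188 mm² = 218000 / 0.1188 = 1835016.8 mm.
Time extruding = 1835016.8 / 80.8 = 22710.6 s.
Layers = ⌈200/0.27⌉ = 741.
Layer-change overhead: 741 × 1.8 → 1333.8 s.
Total = 22710.6 + 1333.8 = 24044.4 s = 6.68 hours.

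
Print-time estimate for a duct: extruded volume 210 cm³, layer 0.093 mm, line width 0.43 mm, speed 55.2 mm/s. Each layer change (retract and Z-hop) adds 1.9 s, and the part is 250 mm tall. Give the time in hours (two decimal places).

Line area = 0.093 × 0.43, so 0.03999 mm².
Total extruded path = 210000/0.03999 = 5251312.8 mm.
Time extruding: 5251312.8 / 55.2 → 95132.5 s.
Number of layers: 250 / 0.093 → 2689 (rounded up).
Non-print overhead = 2689 × 1.9, so 5109.1 s.
Altogether 95132.5 + 5109.1 = 100241.6 s, i.e. 27.84 hours.

27.84 hours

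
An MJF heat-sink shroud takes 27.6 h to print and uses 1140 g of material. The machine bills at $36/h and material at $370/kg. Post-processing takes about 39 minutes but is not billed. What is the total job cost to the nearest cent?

Time charge = 36 × 27.6, so $993.60.
Material cost = 370 × 1140/1000, so $421.80.
Total = 993.60 + 421.80 = $1415.40.

$1415.40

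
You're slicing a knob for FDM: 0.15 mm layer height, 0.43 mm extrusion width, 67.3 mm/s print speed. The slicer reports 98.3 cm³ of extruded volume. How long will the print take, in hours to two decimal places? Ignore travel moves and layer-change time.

6.29 hours

Bead cross-section: 0.15 × 0.43 → 0.0645 mm².
Total extruded path = 98300/0.0645 = 1524031 mm.
Extrusion time: 1524031 / 67.3 → 22645.3 s.
22645.3 s = 6.29 hours.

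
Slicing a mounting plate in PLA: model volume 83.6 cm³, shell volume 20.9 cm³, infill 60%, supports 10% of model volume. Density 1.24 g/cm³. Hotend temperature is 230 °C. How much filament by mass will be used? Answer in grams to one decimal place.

82.9 g

Interior volume = 83.6 − 20.9, so 62.7 cm³.
Deposited infill: 0.60 × 62.7 → 37.62 cm³.
Support: 0.10 × 83.6 → 8.36 cm³.
Total printed volume = 20.9 + 37.62 + 8.36, so 66.88 cm³.
Mass = 66.88 × 1.24 = 82.9312 g.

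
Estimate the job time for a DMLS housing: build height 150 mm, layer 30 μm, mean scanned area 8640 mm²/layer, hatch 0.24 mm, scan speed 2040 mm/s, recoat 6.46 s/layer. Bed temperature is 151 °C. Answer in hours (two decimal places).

Layer count = ceil(150 / 0.03) = 5000.
Scan path per layer: 8640 / 0.24 → 36000 mm.
Per-layer scan time: 36000 / 2040 → 17.6471 s.
Time per layer: 17.6471 + 6.46 → 24.1071 s.
Total: 5000 × 24.1071 s = 120535.5 s → 33.48 hours.

33.48 hours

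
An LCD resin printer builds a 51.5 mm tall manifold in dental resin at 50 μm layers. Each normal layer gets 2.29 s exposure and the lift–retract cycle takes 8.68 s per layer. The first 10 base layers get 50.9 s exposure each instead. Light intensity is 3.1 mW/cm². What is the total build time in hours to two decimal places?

3.27 hours

Layers = ⌈51.5/0.05⌉ = 1030.
Burn-in layers = 10 × (50.9 + 8.68), so 595.8 s.
Remaining layers: 1020 × (2.29 + 8.68) → 11189.4 s.
Sum: 595.8 + 11189.4 = 11785.2 s → 3.27 hours.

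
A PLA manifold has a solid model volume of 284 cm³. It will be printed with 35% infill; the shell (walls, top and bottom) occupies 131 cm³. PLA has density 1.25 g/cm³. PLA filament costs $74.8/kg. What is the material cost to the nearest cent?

$17.26

Infill region = 284 − 131 = 153 cm³.
Infill deposited: 0.35 × 153 → 53.55 cm³.
Deposited volume: 131 + 53.55 → 184.55 cm³.
Mass: 184.55 × 1.25 → 230.6875 g.
At $74.8/kg: 230.6875/1000 × 74.8 = $17.26.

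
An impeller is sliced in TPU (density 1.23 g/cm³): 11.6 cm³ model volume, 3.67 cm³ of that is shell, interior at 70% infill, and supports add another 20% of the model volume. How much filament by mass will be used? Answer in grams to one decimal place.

14.2 g

Volume inside the shell = 11.6 − 3.67 = 7.93 cm³.
Infill deposited = 0.70 × 7.93 = 5.551 cm³.
Support = 0.20 × 11.6, so 2.32 cm³.
Total extruded: 3.67 + 5.551 + 2.32 → 11.541 cm³.
Mass = 11.541 × 1.23, so 14.19543 g.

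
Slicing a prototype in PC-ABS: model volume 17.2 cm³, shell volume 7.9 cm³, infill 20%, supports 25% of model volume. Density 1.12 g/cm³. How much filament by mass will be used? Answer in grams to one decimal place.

Interior volume = 17.2 − 7.9, so 9.3 cm³.
Infill deposited: 0.20 × 9.3 → 1.86 cm³.
Support: 0.25 × 17.2 → 4.3 cm³.
Total extruded = 7.9 + 1.86 + 4.3, so 14.06 cm³.
Mass = 14.06 × 1.12, so 15.7472 g.

15.7 g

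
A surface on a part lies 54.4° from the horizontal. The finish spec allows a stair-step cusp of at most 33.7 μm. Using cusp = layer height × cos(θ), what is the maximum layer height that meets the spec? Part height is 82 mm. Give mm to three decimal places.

0.058 mm

cos(54.4°) = 0.5821; t_max = 0.0337/0.5821 = 0.058 mm.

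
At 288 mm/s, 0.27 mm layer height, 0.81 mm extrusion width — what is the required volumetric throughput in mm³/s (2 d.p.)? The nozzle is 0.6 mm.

A = 0.27 × 0.81, so 0.2187 mm².
Q = v·A = 288 × 0.2187 = 62.99 mm³/s.

62.99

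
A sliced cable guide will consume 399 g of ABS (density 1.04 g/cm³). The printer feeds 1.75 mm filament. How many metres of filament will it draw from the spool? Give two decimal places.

159.50 m

Volume = 399 g / 1.04 g·cm⁻³ = 383.6538 cm³ = 383653.8 mm³.
A = π r² = π × 0.875² = 2.4053 mm².
Length = 383653.8 / 2.4053 = 159503.51 mm = 159.50 m.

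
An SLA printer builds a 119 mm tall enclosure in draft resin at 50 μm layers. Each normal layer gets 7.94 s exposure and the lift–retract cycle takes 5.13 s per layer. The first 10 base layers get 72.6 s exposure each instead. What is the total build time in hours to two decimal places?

Number of layers: 119 / 0.05 → 2380 (rounded up).
Bottom layers: 10 × (72.6 + 5.13) → 777.3 s.
Normal layers: 2370 × (7.94 + 5.13) → 30975.9 s.
Sum: 777.3 + 30975.9 = 31753.2 s → 8.82 hours.

8.82 hours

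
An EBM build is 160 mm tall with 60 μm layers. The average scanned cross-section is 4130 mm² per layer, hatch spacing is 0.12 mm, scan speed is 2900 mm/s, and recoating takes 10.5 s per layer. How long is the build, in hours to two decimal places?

16.57 hours

Layers = ⌈160/0.06⌉ = 2667.
Per-layer scan distance = 4130 / 0.12, so 34416.7 mm.
Scan time per layer = 34416.7 / 2900 = 11.8678 s.
Layer cycle = 11.8678 + 10.5 = 22.3678 s.
2667 layers × 22.3678 s/layer = 59654.9226 s, i.e. 16.57 hours.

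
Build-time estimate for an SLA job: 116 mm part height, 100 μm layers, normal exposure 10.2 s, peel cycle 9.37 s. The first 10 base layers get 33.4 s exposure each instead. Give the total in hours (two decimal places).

6.37 hours

Layer count = ceil(116 / 0.1) = 1160.
Base layers: 10 × (33.4 + 9.37) → 427.7 s.
Normal layers: 1150 × (10.2 + 9.37) → 22505.5 s.
Total = 427.7 + 22505.5 = 22933.2 s = 6.37 hours.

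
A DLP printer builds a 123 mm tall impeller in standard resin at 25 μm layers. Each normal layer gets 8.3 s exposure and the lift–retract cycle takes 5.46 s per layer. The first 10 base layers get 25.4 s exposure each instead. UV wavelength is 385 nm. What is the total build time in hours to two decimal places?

Number of layers: 123 / 0.025 → 4920 (rounded up).
Base layers = 10 × (25.4 + 5.46), so 308.6 s.
Remaining layers: 4910 × (8.3 + 5.46) → 67561.6 s.
Total = 308.6 + 67561.6 = 67870.2 s = 18.85 hours.

18.85 hours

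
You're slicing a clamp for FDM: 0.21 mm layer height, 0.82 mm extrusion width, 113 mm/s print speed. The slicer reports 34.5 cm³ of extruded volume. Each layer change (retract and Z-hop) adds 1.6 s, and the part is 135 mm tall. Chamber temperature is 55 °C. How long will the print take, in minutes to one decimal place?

Bead cross-section: 0.21 × 0.82 → 0.1722 mm².
Total extruded path = 34500/0.1722 = 200348.4 mm.
Time extruding: 200348.4 / 113 → 1773 s.
Layers = ⌈135/0.21⌉ = 643.
Layer-change overhead = 643 × 1.6, so 1028.8 s.
Total = 1773 + 1028.8 = 2801.8 s = 46.7 minutes.

46.7 minutes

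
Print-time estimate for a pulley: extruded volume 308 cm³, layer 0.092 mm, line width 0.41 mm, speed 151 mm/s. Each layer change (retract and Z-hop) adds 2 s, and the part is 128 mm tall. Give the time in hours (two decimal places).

15.79 hours

Bead cross-section = 0.092 × 0.41 = 0.03772 mm².
Total extruded path = 308000/0.03772 = 8165429.5 mm.
Time extruding = 8165429.5 / 151 = 54075.7 s.
Number of layers: 128 / 0.092 → 1392 (rounded up).
Z-hop total: 1392 × 2 → 2784 s.
Altogether 54075.7 + 2784 = 56859.7 s, i.e. 15.79 hours.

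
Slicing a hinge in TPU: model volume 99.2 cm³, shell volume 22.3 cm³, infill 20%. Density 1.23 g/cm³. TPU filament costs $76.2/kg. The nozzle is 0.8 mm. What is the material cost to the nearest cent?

$3.53

Infill region = 99.2 − 22.3 = 76.9 cm³.
Infill volume = 0.20 × 76.9 = 15.38 cm³.
Total extruded = 22.3 + 15.38 = 37.68 cm³.
Mass: 37.68 × 1.23 → 46.3464 g.
At $76.2/kg: 46.3464/1000 × 76.2 = $3.53.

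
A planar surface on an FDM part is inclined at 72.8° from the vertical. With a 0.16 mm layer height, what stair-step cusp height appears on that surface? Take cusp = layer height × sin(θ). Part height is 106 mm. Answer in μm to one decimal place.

Cusp = layer height × sin(72.8°) = 0.16 × 0.9553 = 0.152848 mm = 152.8 μm.

152.8 μm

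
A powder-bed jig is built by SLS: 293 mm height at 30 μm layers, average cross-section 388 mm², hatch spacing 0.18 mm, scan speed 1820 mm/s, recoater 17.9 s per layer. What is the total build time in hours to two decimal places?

Number of layers: 293 / 0.03 → 9767 (rounded up).
Hatch length per layer: 388 / 0.18 → 2155.6 mm.
Scan time per layer = 2155.6 / 1820, so 1.1844 s.
Time per layer = 1.1844 + 17.9, so 19.0844 s.
Total: 9767 × 19.0844 s = 186397.3348 s → 51.78 hours.

51.78 hours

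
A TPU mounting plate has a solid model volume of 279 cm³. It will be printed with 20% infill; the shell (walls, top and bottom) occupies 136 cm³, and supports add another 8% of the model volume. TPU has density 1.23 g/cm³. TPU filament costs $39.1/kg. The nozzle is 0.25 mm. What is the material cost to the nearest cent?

$8.99

Infill region = 279 − 136, so 143 cm³.
Deposited infill = 0.20 × 143 = 28.6 cm³.
Support = 0.08 × 279, so 22.32 cm³.
Total extruded: 136 + 28.6 + 22.32 → 186.92 cm³.
Mass = 186.92 × 1.23, so 229.9116 g.
Cost = 229.9116 g / 1000 × $39.1/kg = $8.99.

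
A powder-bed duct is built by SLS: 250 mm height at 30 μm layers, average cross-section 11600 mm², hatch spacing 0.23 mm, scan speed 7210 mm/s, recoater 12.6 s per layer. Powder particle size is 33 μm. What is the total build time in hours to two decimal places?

Number of layers: 250 / 0.03 → 8334 (rounded up).
Per-layer scan distance = 11600 / 0.23 = 50434.8 mm.
Per-layer scan time = 50434.8 / 7210 = 6.9951 s.
Time per layer = 6.9951 + 12.6 = 19.5951 s.
8334 layers × 19.5951 s/layer = 163305.5634 s, i.e. 45.36 hours.

45.36 hours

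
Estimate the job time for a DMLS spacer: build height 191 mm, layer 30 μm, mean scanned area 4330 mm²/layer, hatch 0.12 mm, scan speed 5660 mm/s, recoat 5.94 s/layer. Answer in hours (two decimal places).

21.78 hours

Number of layers: 191 / 0.03 → 6367 (rounded up).
Per-layer scan distance = 4330 / 0.12 = 36083.3 mm.
Laser time per layer: 36083.3 / 5660 → 6.3751 s.
Time per layer = 6.3751 + 5.94 = 12.3151 s.
6367 layers × 12.3151 s/layer = 78410.2417 s, i.e. 21.78 hours.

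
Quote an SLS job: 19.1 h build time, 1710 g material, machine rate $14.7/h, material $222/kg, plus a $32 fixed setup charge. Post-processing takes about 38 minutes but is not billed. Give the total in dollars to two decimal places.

$692.39

Machine cost = 14.7 × 19.1, so $280.77.
Feedstock cost = 222 × 1710/1000 = $379.62.
Adding setup: 280.77 + 379.62 + 32 → $692.39.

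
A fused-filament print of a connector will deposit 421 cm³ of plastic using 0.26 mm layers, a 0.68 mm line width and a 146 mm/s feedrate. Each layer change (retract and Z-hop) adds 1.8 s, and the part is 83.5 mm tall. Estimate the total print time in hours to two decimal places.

Line area = 0.26 × 0.68, so 0.1768 mm².
Total extruded path = 421000/0.1768 = 2381221.7 mm.
Extrusion time = 2381221.7 / 146, so 16309.7 s.
Layer count = ceil(83.5 / 0.26) = 322.
Z-hop total = 322 × 1.8, so 579.6 s.
Total = 16309.7 + 579.6 = 16889.3 s = 4.69 hours.

4.69 hours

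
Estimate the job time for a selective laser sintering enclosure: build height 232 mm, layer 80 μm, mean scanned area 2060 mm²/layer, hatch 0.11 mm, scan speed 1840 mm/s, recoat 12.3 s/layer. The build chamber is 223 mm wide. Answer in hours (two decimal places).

Layer count = ceil(232 / 0.08) = 2900.
Per-layer scan distance = 2060 / 0.11 = 18727.3 mm.
Per-layer scan time = 18727.3 / 1840 = 10.1779 s.
Per-layer time = 10.1779 + 12.3 = 22.4779 s.
Build time = 2900 × 22.4779 = 65185.91 s = 18.11 hours.

18.11 hours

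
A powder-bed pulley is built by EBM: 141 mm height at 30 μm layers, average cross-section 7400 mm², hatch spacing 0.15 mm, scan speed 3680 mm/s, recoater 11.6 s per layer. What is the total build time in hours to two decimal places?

Layer count = ceil(141 / 0.03) = 4700.
Per-layer scan distance = 7400 / 0.15, so 49333.3 mm.
Per-layer scan time: 49333.3 / 3680 → 13.4058 s.
Layer cycle = 13.4058 + 11.6, so 25.0058 s.
Build time = 4700 × 25.0058 = 117527.26 s = 32.65 hours.

32.65 hours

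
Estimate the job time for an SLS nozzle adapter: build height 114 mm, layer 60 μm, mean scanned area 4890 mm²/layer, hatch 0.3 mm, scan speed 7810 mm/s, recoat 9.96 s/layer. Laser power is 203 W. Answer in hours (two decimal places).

6.36 hours

Layer count = ceil(114 / 0.06) = 1900.
Scan path per layer = 4890 / 0.3, so 16300 mm.
Per-layer scan time: 16300 / 7810 → 2.0871 s.
Time per layer: 2.0871 + 9.96 → 12.0471 s.
Total: 1900 × 12.0471 s = 22889.49 s → 6.36 hours.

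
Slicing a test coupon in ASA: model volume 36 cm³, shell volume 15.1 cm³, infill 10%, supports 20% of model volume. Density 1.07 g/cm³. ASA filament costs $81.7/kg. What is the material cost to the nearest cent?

$2.13

Interior volume = 36 − 15.1, so 20.9 cm³.
Infill deposited = 0.10 × 20.9, so 2.09 cm³.
Support = 0.20 × 36 = 7.2 cm³.
Deposited volume = 15.1 + 2.09 + 7.2 = 24.39 cm³.
Mass: 24.39 × 1.07 → 26.0973 g.
At $81.7/kg: 26.0973/1000 × 81.7 = $2.13.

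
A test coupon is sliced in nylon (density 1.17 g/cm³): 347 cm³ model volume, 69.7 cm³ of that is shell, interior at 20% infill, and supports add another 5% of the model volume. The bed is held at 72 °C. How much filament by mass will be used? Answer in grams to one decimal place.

Volume inside the shell = 347 − 69.7, so 277.3 cm³.
Infill volume = 0.20 × 277.3, so 55.46 cm³.
Support = 0.05 × 347, so 17.35 cm³.
Deposited volume: 69.7 + 55.46 + 17.35 → 142.51 cm³.
Mass: 142.51 × 1.17 → 166.7367 g.

166.7 g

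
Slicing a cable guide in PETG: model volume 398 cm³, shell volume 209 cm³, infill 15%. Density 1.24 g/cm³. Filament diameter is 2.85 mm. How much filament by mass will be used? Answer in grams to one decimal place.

294.3 g

Volume inside the shell = 398 − 209, so 189 cm³.
Infill volume: 0.15 × 189 → 28.35 cm³.
Deposited volume = 209 + 28.35, so 237.35 cm³.
Mass: 237.35 × 1.24 → 294.314 g.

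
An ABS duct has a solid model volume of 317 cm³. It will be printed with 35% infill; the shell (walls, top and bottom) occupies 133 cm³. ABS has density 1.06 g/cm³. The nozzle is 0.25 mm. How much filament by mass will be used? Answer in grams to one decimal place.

Volume inside the shell: 317 − 133 → 184 cm³.
Infill volume = 0.35 × 184, so 64.4 cm³.
Total printed volume = 133 + 64.4, so 197.4 cm³.
Mass = 197.4 × 1.06 = 209.244 g.

209.2 g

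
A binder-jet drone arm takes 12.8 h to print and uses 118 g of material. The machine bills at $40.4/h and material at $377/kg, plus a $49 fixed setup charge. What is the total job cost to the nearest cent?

$610.61

Machine cost = 40.4 × 12.8 = $517.12.
Feedstock cost = 377 × 118/1000, so $44.486.
Total = 517.12 + 44.486 + 49 = 610.606 ≈ $610.61.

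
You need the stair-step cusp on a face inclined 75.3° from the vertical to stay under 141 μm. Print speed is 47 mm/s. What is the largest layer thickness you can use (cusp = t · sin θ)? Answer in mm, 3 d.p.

Layer height = cusp / sin(75.3°) = 0.141 / 0.9673 = 0.146 mm.

0.146 mm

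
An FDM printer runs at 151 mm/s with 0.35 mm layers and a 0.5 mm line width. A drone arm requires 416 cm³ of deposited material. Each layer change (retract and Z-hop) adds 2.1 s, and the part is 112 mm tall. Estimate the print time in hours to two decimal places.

4.56 hours

Line area = 0.35 × 0.5, so 0.175 mm².
Total extruded path = 416000/0.175 = 2377142.9 mm.
Extrusion time = 2377142.9 / 151, so 15742.7 s.
Layer count = ceil(112 / 0.35) = 320.
Non-print overhead = 320 × 2.1, so 672 s.
Total = 15742.7 + 672 = 16414.7 s = 4.56 hours.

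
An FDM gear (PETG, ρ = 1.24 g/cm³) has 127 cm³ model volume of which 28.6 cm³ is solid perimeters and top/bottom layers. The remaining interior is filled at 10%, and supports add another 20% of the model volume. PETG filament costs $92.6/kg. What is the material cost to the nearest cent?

$7.33

Volume inside the shell = 127 − 28.6 = 98.4 cm³.
Deposited infill = 0.10 × 98.4, so 9.84 cm³.
Support: 0.20 × 127 → 25.4 cm³.
Total extruded = 28.6 + 9.84 + 25.4 = 63.84 cm³.
Mass = 63.84 × 1.24, so 79.1616 g.
Cost = 79.1616 g / 1000 × $92.6/kg = $7.33.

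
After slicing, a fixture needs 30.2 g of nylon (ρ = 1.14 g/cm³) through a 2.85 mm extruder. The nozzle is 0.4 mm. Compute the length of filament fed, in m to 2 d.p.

Volume = 30.2 g / 1.14 g·cm⁻³ = 26.4912 cm³ = 26491.2 mm³.
Filament cross-section = π × (2.85/2)² = 6.3794 mm².
L = V/A = 26491.2/6.3794 = 4152.62 mm → 4.15 m.

4.15 m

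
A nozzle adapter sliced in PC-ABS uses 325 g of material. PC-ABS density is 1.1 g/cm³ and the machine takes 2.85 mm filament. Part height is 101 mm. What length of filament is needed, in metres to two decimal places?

Volume = 325 g / 1.1 g·cm⁻³ = 295.4545 cm³ = 295454.5 mm³.
Cross-section of 2.85 mm filament: π·(2.85/2)² = 6.3794 mm².
L = V/A = 295454.5/6.3794 = 46313.84 mm → 46.31 m.

46.31 m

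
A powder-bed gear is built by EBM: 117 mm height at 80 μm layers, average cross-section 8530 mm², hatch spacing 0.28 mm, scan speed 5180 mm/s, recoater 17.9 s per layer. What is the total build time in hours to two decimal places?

9.66 hours

Layers = ⌈117/0.08⌉ = 1463.
Hatch length per layer = 8530 / 0.28, so 30464.3 mm.
Beam time per layer = 30464.3 / 5180, so 5.8811 s.
Time per layer: 5.8811 + 17.9 → 23.7811 s.
Build time = 1463 × 23.7811 = 34791.7493 s = 9.66 hours.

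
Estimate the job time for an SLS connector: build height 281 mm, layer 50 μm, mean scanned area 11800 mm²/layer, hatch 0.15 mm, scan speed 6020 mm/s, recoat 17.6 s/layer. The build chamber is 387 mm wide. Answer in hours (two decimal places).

Layer count = ceil(281 / 0.05) = 5620.
Per-layer scan distance: 11800 / 0.15 → 78666.7 mm.
Scan time per layer: 78666.7 / 6020 → 13.0676 s.
Layer cycle: 13.0676 + 17.6 → 30.6676 s.
Total: 5620 × 30.6676 s = 172351.912 s → 47.88 hours.

47.88 hours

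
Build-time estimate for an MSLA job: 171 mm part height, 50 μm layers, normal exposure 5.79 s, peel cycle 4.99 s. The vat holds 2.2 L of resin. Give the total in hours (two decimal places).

10.24 hours

Number of layers: 171 / 0.05 → 3420 (rounded up).
Each layer takes = 5.79 + 4.99, so 10.78 s.
Build time: 3420 × 10.78 s = 36867.6 s, i.e. 10.24 hours.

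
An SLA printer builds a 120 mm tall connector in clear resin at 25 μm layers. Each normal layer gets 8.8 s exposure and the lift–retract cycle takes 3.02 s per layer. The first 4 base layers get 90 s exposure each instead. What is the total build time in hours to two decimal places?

15.85 hours

Layer count = ceil(120 / 0.025) = 4800.
Burn-in layers: 4 × (90 + 3.02) → 372.08 s.
Regular layers = 4796 × (8.8 + 3.02), so 56688.72 s.
Total = 372.08 + 56688.72 = 57060.8 s = 15.85 hours.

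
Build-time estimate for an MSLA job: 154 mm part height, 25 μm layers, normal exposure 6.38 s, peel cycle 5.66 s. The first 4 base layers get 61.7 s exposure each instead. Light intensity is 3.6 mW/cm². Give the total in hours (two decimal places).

Number of layers: 154 / 0.025 → 6160 (rounded up).
Base layers = 4 × (61.7 + 5.66), so 269.44 s.
Regular layers = 6156 × (6.38 + 5.66) = 74118.24 s.
Total = 269.44 + 74118.24 = 74387.68 s = 20.66 hours.

20.66 hours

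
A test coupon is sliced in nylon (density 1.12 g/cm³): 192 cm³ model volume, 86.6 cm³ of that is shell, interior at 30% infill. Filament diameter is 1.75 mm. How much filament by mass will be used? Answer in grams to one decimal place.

132.4 g

Interior volume: 192 − 86.6 → 105.4 cm³.
Infill deposited: 0.30 × 105.4 → 31.62 cm³.
Total extruded: 86.6 + 31.62 → 118.22 cm³.
Mass = 118.22 × 1.12 = 132.4064 g.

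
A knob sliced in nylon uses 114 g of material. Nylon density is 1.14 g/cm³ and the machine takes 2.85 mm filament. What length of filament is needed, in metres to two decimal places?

15.68 m

Volume = 114 g / 1.14 g·cm⁻³ = 100 cm³ = 100000 mm³.
Cross-section of 2.85 mm filament: π·(2.85/2)² = 6.3794 mm².
L = V/A = 100000/6.3794 = 15675.46 mm → 15.68 m.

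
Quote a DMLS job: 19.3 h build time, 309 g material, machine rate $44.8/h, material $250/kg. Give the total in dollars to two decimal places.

Machine-time cost = 44.8 × 19.3, so $864.64.
Feedstock cost: 250 × 309/1000 → $77.25.
Job cost: 864.64 + 77.25 = $941.89.

$941.89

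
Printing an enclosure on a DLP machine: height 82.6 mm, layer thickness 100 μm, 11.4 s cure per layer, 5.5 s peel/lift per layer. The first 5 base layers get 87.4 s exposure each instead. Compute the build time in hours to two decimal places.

3.98 hours

Layers = ⌈82.6/0.1⌉ = 826.
Burn-in layers = 5 × (87.4 + 5.5), so 464.5 s.
Regular layers = 821 × (11.4 + 5.5), so 13874.9 s.
Total = 464.5 + 13874.9 = 14339.4 s = 3.98 hours.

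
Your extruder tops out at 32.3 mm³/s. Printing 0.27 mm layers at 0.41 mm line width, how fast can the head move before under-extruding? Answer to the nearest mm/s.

292 mm/s

Extrusion cross-section: 0.27 × 0.41 → 0.1107 mm².
v_max = Q/A = 32.3/0.1107 = 291.78 mm/s → 292 mm/s.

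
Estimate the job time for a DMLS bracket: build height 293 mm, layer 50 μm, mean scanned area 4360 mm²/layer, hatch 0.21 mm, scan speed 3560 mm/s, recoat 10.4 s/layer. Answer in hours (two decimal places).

Number of layers: 293 / 0.05 → 5860 (rounded up).
Per-layer scan distance = 4360 / 0.21, so 20761.9 mm.
Per-layer scan time = 20761.9 / 3560 = 5.832 s.
Time per layer: 5.832 + 10.4 → 16.232 s.
Total: 5860 × 16.232 s = 95119.52 s → 26.42 hours.

26.42 hours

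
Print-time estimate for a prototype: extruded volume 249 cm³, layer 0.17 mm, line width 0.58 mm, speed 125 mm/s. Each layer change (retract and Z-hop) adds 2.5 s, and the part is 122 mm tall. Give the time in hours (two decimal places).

Bead cross-section = 0.17 × 0.58, so 0.0986 mm².
Total extruded path = 249000/0.0986 = 2525355 mm.
Extrusion time = 2525355 / 125, so 20202.8 s.
Layer count = ceil(122 / 0.17) = 718.
Layer-change overhead = 718 × 2.5, so 1795 s.
Altogether 20202.8 + 1795 = 21997.8 s, i.e. 6.11 hours.

6.11 hours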